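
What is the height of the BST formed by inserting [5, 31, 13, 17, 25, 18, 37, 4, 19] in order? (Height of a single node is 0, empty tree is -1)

Insertion order: [5, 31, 13, 17, 25, 18, 37, 4, 19]
Tree (level-order array): [5, 4, 31, None, None, 13, 37, None, 17, None, None, None, 25, 18, None, None, 19]
Compute height bottom-up (empty subtree = -1):
  height(4) = 1 + max(-1, -1) = 0
  height(19) = 1 + max(-1, -1) = 0
  height(18) = 1 + max(-1, 0) = 1
  height(25) = 1 + max(1, -1) = 2
  height(17) = 1 + max(-1, 2) = 3
  height(13) = 1 + max(-1, 3) = 4
  height(37) = 1 + max(-1, -1) = 0
  height(31) = 1 + max(4, 0) = 5
  height(5) = 1 + max(0, 5) = 6
Height = 6


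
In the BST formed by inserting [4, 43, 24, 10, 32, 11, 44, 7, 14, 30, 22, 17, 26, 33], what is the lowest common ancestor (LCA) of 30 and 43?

Tree insertion order: [4, 43, 24, 10, 32, 11, 44, 7, 14, 30, 22, 17, 26, 33]
Tree (level-order array): [4, None, 43, 24, 44, 10, 32, None, None, 7, 11, 30, 33, None, None, None, 14, 26, None, None, None, None, 22, None, None, 17]
In a BST, the LCA of p=30, q=43 is the first node v on the
root-to-leaf path with p <= v <= q (go left if both < v, right if both > v).
Walk from root:
  at 4: both 30 and 43 > 4, go right
  at 43: 30 <= 43 <= 43, this is the LCA
LCA = 43


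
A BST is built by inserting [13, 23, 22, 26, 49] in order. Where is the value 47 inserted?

Starting tree (level order): [13, None, 23, 22, 26, None, None, None, 49]
Insertion path: 13 -> 23 -> 26 -> 49
Result: insert 47 as left child of 49
Final tree (level order): [13, None, 23, 22, 26, None, None, None, 49, 47]


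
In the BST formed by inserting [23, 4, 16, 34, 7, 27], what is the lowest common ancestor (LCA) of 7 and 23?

Tree insertion order: [23, 4, 16, 34, 7, 27]
Tree (level-order array): [23, 4, 34, None, 16, 27, None, 7]
In a BST, the LCA of p=7, q=23 is the first node v on the
root-to-leaf path with p <= v <= q (go left if both < v, right if both > v).
Walk from root:
  at 23: 7 <= 23 <= 23, this is the LCA
LCA = 23


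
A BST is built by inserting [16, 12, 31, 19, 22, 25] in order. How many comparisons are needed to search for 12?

Search path for 12: 16 -> 12
Found: True
Comparisons: 2


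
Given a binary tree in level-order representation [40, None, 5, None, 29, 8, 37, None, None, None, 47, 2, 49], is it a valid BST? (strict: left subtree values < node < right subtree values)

Level-order array: [40, None, 5, None, 29, 8, 37, None, None, None, 47, 2, 49]
Validate using subtree bounds (lo, hi): at each node, require lo < value < hi,
then recurse left with hi=value and right with lo=value.
Preorder trace (stopping at first violation):
  at node 40 with bounds (-inf, +inf): OK
  at node 5 with bounds (40, +inf): VIOLATION
Node 5 violates its bound: not (40 < 5 < +inf).
Result: Not a valid BST


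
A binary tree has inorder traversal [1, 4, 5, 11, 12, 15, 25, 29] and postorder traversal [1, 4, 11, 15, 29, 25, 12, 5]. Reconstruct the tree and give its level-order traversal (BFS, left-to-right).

Inorder:   [1, 4, 5, 11, 12, 15, 25, 29]
Postorder: [1, 4, 11, 15, 29, 25, 12, 5]
Algorithm: postorder visits root last, so walk postorder right-to-left;
each value is the root of the current inorder slice — split it at that
value, recurse on the right subtree first, then the left.
Recursive splits:
  root=5; inorder splits into left=[1, 4], right=[11, 12, 15, 25, 29]
  root=12; inorder splits into left=[11], right=[15, 25, 29]
  root=25; inorder splits into left=[15], right=[29]
  root=29; inorder splits into left=[], right=[]
  root=15; inorder splits into left=[], right=[]
  root=11; inorder splits into left=[], right=[]
  root=4; inorder splits into left=[1], right=[]
  root=1; inorder splits into left=[], right=[]
Reconstructed level-order: [5, 4, 12, 1, 11, 25, 15, 29]


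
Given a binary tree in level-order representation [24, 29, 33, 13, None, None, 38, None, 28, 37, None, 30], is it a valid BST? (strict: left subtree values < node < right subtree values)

Level-order array: [24, 29, 33, 13, None, None, 38, None, 28, 37, None, 30]
Validate using subtree bounds (lo, hi): at each node, require lo < value < hi,
then recurse left with hi=value and right with lo=value.
Preorder trace (stopping at first violation):
  at node 24 with bounds (-inf, +inf): OK
  at node 29 with bounds (-inf, 24): VIOLATION
Node 29 violates its bound: not (-inf < 29 < 24).
Result: Not a valid BST


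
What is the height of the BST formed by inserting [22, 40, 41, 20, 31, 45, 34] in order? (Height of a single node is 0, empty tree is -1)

Insertion order: [22, 40, 41, 20, 31, 45, 34]
Tree (level-order array): [22, 20, 40, None, None, 31, 41, None, 34, None, 45]
Compute height bottom-up (empty subtree = -1):
  height(20) = 1 + max(-1, -1) = 0
  height(34) = 1 + max(-1, -1) = 0
  height(31) = 1 + max(-1, 0) = 1
  height(45) = 1 + max(-1, -1) = 0
  height(41) = 1 + max(-1, 0) = 1
  height(40) = 1 + max(1, 1) = 2
  height(22) = 1 + max(0, 2) = 3
Height = 3


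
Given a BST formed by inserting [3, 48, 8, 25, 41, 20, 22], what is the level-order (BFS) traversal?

Tree insertion order: [3, 48, 8, 25, 41, 20, 22]
Tree (level-order array): [3, None, 48, 8, None, None, 25, 20, 41, None, 22]
BFS from the root, enqueuing left then right child of each popped node:
  queue [3] -> pop 3, enqueue [48], visited so far: [3]
  queue [48] -> pop 48, enqueue [8], visited so far: [3, 48]
  queue [8] -> pop 8, enqueue [25], visited so far: [3, 48, 8]
  queue [25] -> pop 25, enqueue [20, 41], visited so far: [3, 48, 8, 25]
  queue [20, 41] -> pop 20, enqueue [22], visited so far: [3, 48, 8, 25, 20]
  queue [41, 22] -> pop 41, enqueue [none], visited so far: [3, 48, 8, 25, 20, 41]
  queue [22] -> pop 22, enqueue [none], visited so far: [3, 48, 8, 25, 20, 41, 22]
Result: [3, 48, 8, 25, 20, 41, 22]


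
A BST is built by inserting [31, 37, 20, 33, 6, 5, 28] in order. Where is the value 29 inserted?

Starting tree (level order): [31, 20, 37, 6, 28, 33, None, 5]
Insertion path: 31 -> 20 -> 28
Result: insert 29 as right child of 28
Final tree (level order): [31, 20, 37, 6, 28, 33, None, 5, None, None, 29]


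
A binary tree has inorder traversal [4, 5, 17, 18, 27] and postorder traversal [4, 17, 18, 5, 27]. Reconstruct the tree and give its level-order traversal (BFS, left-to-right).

Inorder:   [4, 5, 17, 18, 27]
Postorder: [4, 17, 18, 5, 27]
Algorithm: postorder visits root last, so walk postorder right-to-left;
each value is the root of the current inorder slice — split it at that
value, recurse on the right subtree first, then the left.
Recursive splits:
  root=27; inorder splits into left=[4, 5, 17, 18], right=[]
  root=5; inorder splits into left=[4], right=[17, 18]
  root=18; inorder splits into left=[17], right=[]
  root=17; inorder splits into left=[], right=[]
  root=4; inorder splits into left=[], right=[]
Reconstructed level-order: [27, 5, 4, 18, 17]


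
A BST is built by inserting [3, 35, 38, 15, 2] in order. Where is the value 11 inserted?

Starting tree (level order): [3, 2, 35, None, None, 15, 38]
Insertion path: 3 -> 35 -> 15
Result: insert 11 as left child of 15
Final tree (level order): [3, 2, 35, None, None, 15, 38, 11]


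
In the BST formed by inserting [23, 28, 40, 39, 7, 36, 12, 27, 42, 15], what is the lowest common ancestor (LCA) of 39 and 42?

Tree insertion order: [23, 28, 40, 39, 7, 36, 12, 27, 42, 15]
Tree (level-order array): [23, 7, 28, None, 12, 27, 40, None, 15, None, None, 39, 42, None, None, 36]
In a BST, the LCA of p=39, q=42 is the first node v on the
root-to-leaf path with p <= v <= q (go left if both < v, right if both > v).
Walk from root:
  at 23: both 39 and 42 > 23, go right
  at 28: both 39 and 42 > 28, go right
  at 40: 39 <= 40 <= 42, this is the LCA
LCA = 40


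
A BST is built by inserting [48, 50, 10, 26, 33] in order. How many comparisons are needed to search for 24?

Search path for 24: 48 -> 10 -> 26
Found: False
Comparisons: 3


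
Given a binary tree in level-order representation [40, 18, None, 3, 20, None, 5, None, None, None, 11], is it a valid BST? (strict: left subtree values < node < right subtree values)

Level-order array: [40, 18, None, 3, 20, None, 5, None, None, None, 11]
Validate using subtree bounds (lo, hi): at each node, require lo < value < hi,
then recurse left with hi=value and right with lo=value.
Preorder trace (stopping at first violation):
  at node 40 with bounds (-inf, +inf): OK
  at node 18 with bounds (-inf, 40): OK
  at node 3 with bounds (-inf, 18): OK
  at node 5 with bounds (3, 18): OK
  at node 11 with bounds (5, 18): OK
  at node 20 with bounds (18, 40): OK
No violation found at any node.
Result: Valid BST


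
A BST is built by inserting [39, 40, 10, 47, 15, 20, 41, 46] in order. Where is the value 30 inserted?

Starting tree (level order): [39, 10, 40, None, 15, None, 47, None, 20, 41, None, None, None, None, 46]
Insertion path: 39 -> 10 -> 15 -> 20
Result: insert 30 as right child of 20
Final tree (level order): [39, 10, 40, None, 15, None, 47, None, 20, 41, None, None, 30, None, 46]


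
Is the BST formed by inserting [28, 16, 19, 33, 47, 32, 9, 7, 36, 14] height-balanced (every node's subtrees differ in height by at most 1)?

Tree (level-order array): [28, 16, 33, 9, 19, 32, 47, 7, 14, None, None, None, None, 36]
Definition: a tree is height-balanced if, at every node, |h(left) - h(right)| <= 1 (empty subtree has height -1).
Bottom-up per-node check:
  node 7: h_left=-1, h_right=-1, diff=0 [OK], height=0
  node 14: h_left=-1, h_right=-1, diff=0 [OK], height=0
  node 9: h_left=0, h_right=0, diff=0 [OK], height=1
  node 19: h_left=-1, h_right=-1, diff=0 [OK], height=0
  node 16: h_left=1, h_right=0, diff=1 [OK], height=2
  node 32: h_left=-1, h_right=-1, diff=0 [OK], height=0
  node 36: h_left=-1, h_right=-1, diff=0 [OK], height=0
  node 47: h_left=0, h_right=-1, diff=1 [OK], height=1
  node 33: h_left=0, h_right=1, diff=1 [OK], height=2
  node 28: h_left=2, h_right=2, diff=0 [OK], height=3
All nodes satisfy the balance condition.
Result: Balanced


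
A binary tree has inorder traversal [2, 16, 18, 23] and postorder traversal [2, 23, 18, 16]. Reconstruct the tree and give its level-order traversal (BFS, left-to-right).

Inorder:   [2, 16, 18, 23]
Postorder: [2, 23, 18, 16]
Algorithm: postorder visits root last, so walk postorder right-to-left;
each value is the root of the current inorder slice — split it at that
value, recurse on the right subtree first, then the left.
Recursive splits:
  root=16; inorder splits into left=[2], right=[18, 23]
  root=18; inorder splits into left=[], right=[23]
  root=23; inorder splits into left=[], right=[]
  root=2; inorder splits into left=[], right=[]
Reconstructed level-order: [16, 2, 18, 23]


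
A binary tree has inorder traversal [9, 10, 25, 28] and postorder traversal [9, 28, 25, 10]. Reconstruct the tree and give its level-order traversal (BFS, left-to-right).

Inorder:   [9, 10, 25, 28]
Postorder: [9, 28, 25, 10]
Algorithm: postorder visits root last, so walk postorder right-to-left;
each value is the root of the current inorder slice — split it at that
value, recurse on the right subtree first, then the left.
Recursive splits:
  root=10; inorder splits into left=[9], right=[25, 28]
  root=25; inorder splits into left=[], right=[28]
  root=28; inorder splits into left=[], right=[]
  root=9; inorder splits into left=[], right=[]
Reconstructed level-order: [10, 9, 25, 28]


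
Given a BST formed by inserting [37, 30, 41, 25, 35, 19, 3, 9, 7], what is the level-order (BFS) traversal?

Tree insertion order: [37, 30, 41, 25, 35, 19, 3, 9, 7]
Tree (level-order array): [37, 30, 41, 25, 35, None, None, 19, None, None, None, 3, None, None, 9, 7]
BFS from the root, enqueuing left then right child of each popped node:
  queue [37] -> pop 37, enqueue [30, 41], visited so far: [37]
  queue [30, 41] -> pop 30, enqueue [25, 35], visited so far: [37, 30]
  queue [41, 25, 35] -> pop 41, enqueue [none], visited so far: [37, 30, 41]
  queue [25, 35] -> pop 25, enqueue [19], visited so far: [37, 30, 41, 25]
  queue [35, 19] -> pop 35, enqueue [none], visited so far: [37, 30, 41, 25, 35]
  queue [19] -> pop 19, enqueue [3], visited so far: [37, 30, 41, 25, 35, 19]
  queue [3] -> pop 3, enqueue [9], visited so far: [37, 30, 41, 25, 35, 19, 3]
  queue [9] -> pop 9, enqueue [7], visited so far: [37, 30, 41, 25, 35, 19, 3, 9]
  queue [7] -> pop 7, enqueue [none], visited so far: [37, 30, 41, 25, 35, 19, 3, 9, 7]
Result: [37, 30, 41, 25, 35, 19, 3, 9, 7]


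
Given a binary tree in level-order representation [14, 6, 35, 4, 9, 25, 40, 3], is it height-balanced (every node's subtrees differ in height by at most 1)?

Tree (level-order array): [14, 6, 35, 4, 9, 25, 40, 3]
Definition: a tree is height-balanced if, at every node, |h(left) - h(right)| <= 1 (empty subtree has height -1).
Bottom-up per-node check:
  node 3: h_left=-1, h_right=-1, diff=0 [OK], height=0
  node 4: h_left=0, h_right=-1, diff=1 [OK], height=1
  node 9: h_left=-1, h_right=-1, diff=0 [OK], height=0
  node 6: h_left=1, h_right=0, diff=1 [OK], height=2
  node 25: h_left=-1, h_right=-1, diff=0 [OK], height=0
  node 40: h_left=-1, h_right=-1, diff=0 [OK], height=0
  node 35: h_left=0, h_right=0, diff=0 [OK], height=1
  node 14: h_left=2, h_right=1, diff=1 [OK], height=3
All nodes satisfy the balance condition.
Result: Balanced


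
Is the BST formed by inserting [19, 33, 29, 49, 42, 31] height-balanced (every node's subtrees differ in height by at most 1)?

Tree (level-order array): [19, None, 33, 29, 49, None, 31, 42]
Definition: a tree is height-balanced if, at every node, |h(left) - h(right)| <= 1 (empty subtree has height -1).
Bottom-up per-node check:
  node 31: h_left=-1, h_right=-1, diff=0 [OK], height=0
  node 29: h_left=-1, h_right=0, diff=1 [OK], height=1
  node 42: h_left=-1, h_right=-1, diff=0 [OK], height=0
  node 49: h_left=0, h_right=-1, diff=1 [OK], height=1
  node 33: h_left=1, h_right=1, diff=0 [OK], height=2
  node 19: h_left=-1, h_right=2, diff=3 [FAIL (|-1-2|=3 > 1)], height=3
Node 19 violates the condition: |-1 - 2| = 3 > 1.
Result: Not balanced


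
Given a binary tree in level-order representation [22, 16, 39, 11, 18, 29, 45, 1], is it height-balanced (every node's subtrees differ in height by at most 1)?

Tree (level-order array): [22, 16, 39, 11, 18, 29, 45, 1]
Definition: a tree is height-balanced if, at every node, |h(left) - h(right)| <= 1 (empty subtree has height -1).
Bottom-up per-node check:
  node 1: h_left=-1, h_right=-1, diff=0 [OK], height=0
  node 11: h_left=0, h_right=-1, diff=1 [OK], height=1
  node 18: h_left=-1, h_right=-1, diff=0 [OK], height=0
  node 16: h_left=1, h_right=0, diff=1 [OK], height=2
  node 29: h_left=-1, h_right=-1, diff=0 [OK], height=0
  node 45: h_left=-1, h_right=-1, diff=0 [OK], height=0
  node 39: h_left=0, h_right=0, diff=0 [OK], height=1
  node 22: h_left=2, h_right=1, diff=1 [OK], height=3
All nodes satisfy the balance condition.
Result: Balanced


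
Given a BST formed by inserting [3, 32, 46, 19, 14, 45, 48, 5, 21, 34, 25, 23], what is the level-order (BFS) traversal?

Tree insertion order: [3, 32, 46, 19, 14, 45, 48, 5, 21, 34, 25, 23]
Tree (level-order array): [3, None, 32, 19, 46, 14, 21, 45, 48, 5, None, None, 25, 34, None, None, None, None, None, 23]
BFS from the root, enqueuing left then right child of each popped node:
  queue [3] -> pop 3, enqueue [32], visited so far: [3]
  queue [32] -> pop 32, enqueue [19, 46], visited so far: [3, 32]
  queue [19, 46] -> pop 19, enqueue [14, 21], visited so far: [3, 32, 19]
  queue [46, 14, 21] -> pop 46, enqueue [45, 48], visited so far: [3, 32, 19, 46]
  queue [14, 21, 45, 48] -> pop 14, enqueue [5], visited so far: [3, 32, 19, 46, 14]
  queue [21, 45, 48, 5] -> pop 21, enqueue [25], visited so far: [3, 32, 19, 46, 14, 21]
  queue [45, 48, 5, 25] -> pop 45, enqueue [34], visited so far: [3, 32, 19, 46, 14, 21, 45]
  queue [48, 5, 25, 34] -> pop 48, enqueue [none], visited so far: [3, 32, 19, 46, 14, 21, 45, 48]
  queue [5, 25, 34] -> pop 5, enqueue [none], visited so far: [3, 32, 19, 46, 14, 21, 45, 48, 5]
  queue [25, 34] -> pop 25, enqueue [23], visited so far: [3, 32, 19, 46, 14, 21, 45, 48, 5, 25]
  queue [34, 23] -> pop 34, enqueue [none], visited so far: [3, 32, 19, 46, 14, 21, 45, 48, 5, 25, 34]
  queue [23] -> pop 23, enqueue [none], visited so far: [3, 32, 19, 46, 14, 21, 45, 48, 5, 25, 34, 23]
Result: [3, 32, 19, 46, 14, 21, 45, 48, 5, 25, 34, 23]


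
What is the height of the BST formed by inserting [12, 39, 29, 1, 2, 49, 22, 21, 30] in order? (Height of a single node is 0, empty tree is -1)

Insertion order: [12, 39, 29, 1, 2, 49, 22, 21, 30]
Tree (level-order array): [12, 1, 39, None, 2, 29, 49, None, None, 22, 30, None, None, 21]
Compute height bottom-up (empty subtree = -1):
  height(2) = 1 + max(-1, -1) = 0
  height(1) = 1 + max(-1, 0) = 1
  height(21) = 1 + max(-1, -1) = 0
  height(22) = 1 + max(0, -1) = 1
  height(30) = 1 + max(-1, -1) = 0
  height(29) = 1 + max(1, 0) = 2
  height(49) = 1 + max(-1, -1) = 0
  height(39) = 1 + max(2, 0) = 3
  height(12) = 1 + max(1, 3) = 4
Height = 4


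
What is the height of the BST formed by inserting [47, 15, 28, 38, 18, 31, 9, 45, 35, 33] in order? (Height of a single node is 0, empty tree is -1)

Insertion order: [47, 15, 28, 38, 18, 31, 9, 45, 35, 33]
Tree (level-order array): [47, 15, None, 9, 28, None, None, 18, 38, None, None, 31, 45, None, 35, None, None, 33]
Compute height bottom-up (empty subtree = -1):
  height(9) = 1 + max(-1, -1) = 0
  height(18) = 1 + max(-1, -1) = 0
  height(33) = 1 + max(-1, -1) = 0
  height(35) = 1 + max(0, -1) = 1
  height(31) = 1 + max(-1, 1) = 2
  height(45) = 1 + max(-1, -1) = 0
  height(38) = 1 + max(2, 0) = 3
  height(28) = 1 + max(0, 3) = 4
  height(15) = 1 + max(0, 4) = 5
  height(47) = 1 + max(5, -1) = 6
Height = 6


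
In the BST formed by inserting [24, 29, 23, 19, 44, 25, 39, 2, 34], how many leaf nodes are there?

Tree built from: [24, 29, 23, 19, 44, 25, 39, 2, 34]
Tree (level-order array): [24, 23, 29, 19, None, 25, 44, 2, None, None, None, 39, None, None, None, 34]
Rule: A leaf has 0 children.
Per-node child counts:
  node 24: 2 child(ren)
  node 23: 1 child(ren)
  node 19: 1 child(ren)
  node 2: 0 child(ren)
  node 29: 2 child(ren)
  node 25: 0 child(ren)
  node 44: 1 child(ren)
  node 39: 1 child(ren)
  node 34: 0 child(ren)
Matching nodes: [2, 25, 34]
Count of leaf nodes: 3


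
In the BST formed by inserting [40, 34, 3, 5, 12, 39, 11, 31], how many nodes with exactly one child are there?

Tree built from: [40, 34, 3, 5, 12, 39, 11, 31]
Tree (level-order array): [40, 34, None, 3, 39, None, 5, None, None, None, 12, 11, 31]
Rule: These are nodes with exactly 1 non-null child.
Per-node child counts:
  node 40: 1 child(ren)
  node 34: 2 child(ren)
  node 3: 1 child(ren)
  node 5: 1 child(ren)
  node 12: 2 child(ren)
  node 11: 0 child(ren)
  node 31: 0 child(ren)
  node 39: 0 child(ren)
Matching nodes: [40, 3, 5]
Count of nodes with exactly one child: 3


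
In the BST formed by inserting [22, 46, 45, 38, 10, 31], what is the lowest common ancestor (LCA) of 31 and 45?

Tree insertion order: [22, 46, 45, 38, 10, 31]
Tree (level-order array): [22, 10, 46, None, None, 45, None, 38, None, 31]
In a BST, the LCA of p=31, q=45 is the first node v on the
root-to-leaf path with p <= v <= q (go left if both < v, right if both > v).
Walk from root:
  at 22: both 31 and 45 > 22, go right
  at 46: both 31 and 45 < 46, go left
  at 45: 31 <= 45 <= 45, this is the LCA
LCA = 45


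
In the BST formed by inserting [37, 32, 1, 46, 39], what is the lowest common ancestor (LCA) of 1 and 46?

Tree insertion order: [37, 32, 1, 46, 39]
Tree (level-order array): [37, 32, 46, 1, None, 39]
In a BST, the LCA of p=1, q=46 is the first node v on the
root-to-leaf path with p <= v <= q (go left if both < v, right if both > v).
Walk from root:
  at 37: 1 <= 37 <= 46, this is the LCA
LCA = 37


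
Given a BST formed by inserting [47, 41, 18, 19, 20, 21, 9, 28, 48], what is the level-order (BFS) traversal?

Tree insertion order: [47, 41, 18, 19, 20, 21, 9, 28, 48]
Tree (level-order array): [47, 41, 48, 18, None, None, None, 9, 19, None, None, None, 20, None, 21, None, 28]
BFS from the root, enqueuing left then right child of each popped node:
  queue [47] -> pop 47, enqueue [41, 48], visited so far: [47]
  queue [41, 48] -> pop 41, enqueue [18], visited so far: [47, 41]
  queue [48, 18] -> pop 48, enqueue [none], visited so far: [47, 41, 48]
  queue [18] -> pop 18, enqueue [9, 19], visited so far: [47, 41, 48, 18]
  queue [9, 19] -> pop 9, enqueue [none], visited so far: [47, 41, 48, 18, 9]
  queue [19] -> pop 19, enqueue [20], visited so far: [47, 41, 48, 18, 9, 19]
  queue [20] -> pop 20, enqueue [21], visited so far: [47, 41, 48, 18, 9, 19, 20]
  queue [21] -> pop 21, enqueue [28], visited so far: [47, 41, 48, 18, 9, 19, 20, 21]
  queue [28] -> pop 28, enqueue [none], visited so far: [47, 41, 48, 18, 9, 19, 20, 21, 28]
Result: [47, 41, 48, 18, 9, 19, 20, 21, 28]


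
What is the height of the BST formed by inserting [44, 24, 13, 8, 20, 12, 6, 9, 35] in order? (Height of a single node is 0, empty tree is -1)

Insertion order: [44, 24, 13, 8, 20, 12, 6, 9, 35]
Tree (level-order array): [44, 24, None, 13, 35, 8, 20, None, None, 6, 12, None, None, None, None, 9]
Compute height bottom-up (empty subtree = -1):
  height(6) = 1 + max(-1, -1) = 0
  height(9) = 1 + max(-1, -1) = 0
  height(12) = 1 + max(0, -1) = 1
  height(8) = 1 + max(0, 1) = 2
  height(20) = 1 + max(-1, -1) = 0
  height(13) = 1 + max(2, 0) = 3
  height(35) = 1 + max(-1, -1) = 0
  height(24) = 1 + max(3, 0) = 4
  height(44) = 1 + max(4, -1) = 5
Height = 5


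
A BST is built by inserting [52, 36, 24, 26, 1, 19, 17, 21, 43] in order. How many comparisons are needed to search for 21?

Search path for 21: 52 -> 36 -> 24 -> 1 -> 19 -> 21
Found: True
Comparisons: 6


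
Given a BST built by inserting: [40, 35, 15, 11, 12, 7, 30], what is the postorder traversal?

Tree insertion order: [40, 35, 15, 11, 12, 7, 30]
Tree (level-order array): [40, 35, None, 15, None, 11, 30, 7, 12]
Postorder traversal: [7, 12, 11, 30, 15, 35, 40]


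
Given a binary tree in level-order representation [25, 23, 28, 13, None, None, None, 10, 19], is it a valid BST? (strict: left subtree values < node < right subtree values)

Level-order array: [25, 23, 28, 13, None, None, None, 10, 19]
Validate using subtree bounds (lo, hi): at each node, require lo < value < hi,
then recurse left with hi=value and right with lo=value.
Preorder trace (stopping at first violation):
  at node 25 with bounds (-inf, +inf): OK
  at node 23 with bounds (-inf, 25): OK
  at node 13 with bounds (-inf, 23): OK
  at node 10 with bounds (-inf, 13): OK
  at node 19 with bounds (13, 23): OK
  at node 28 with bounds (25, +inf): OK
No violation found at any node.
Result: Valid BST


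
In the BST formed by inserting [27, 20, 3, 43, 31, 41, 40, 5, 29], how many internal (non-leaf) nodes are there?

Tree built from: [27, 20, 3, 43, 31, 41, 40, 5, 29]
Tree (level-order array): [27, 20, 43, 3, None, 31, None, None, 5, 29, 41, None, None, None, None, 40]
Rule: An internal node has at least one child.
Per-node child counts:
  node 27: 2 child(ren)
  node 20: 1 child(ren)
  node 3: 1 child(ren)
  node 5: 0 child(ren)
  node 43: 1 child(ren)
  node 31: 2 child(ren)
  node 29: 0 child(ren)
  node 41: 1 child(ren)
  node 40: 0 child(ren)
Matching nodes: [27, 20, 3, 43, 31, 41]
Count of internal (non-leaf) nodes: 6


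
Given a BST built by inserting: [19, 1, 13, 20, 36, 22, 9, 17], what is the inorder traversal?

Tree insertion order: [19, 1, 13, 20, 36, 22, 9, 17]
Tree (level-order array): [19, 1, 20, None, 13, None, 36, 9, 17, 22]
Inorder traversal: [1, 9, 13, 17, 19, 20, 22, 36]


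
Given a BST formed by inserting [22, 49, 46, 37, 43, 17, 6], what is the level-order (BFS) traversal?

Tree insertion order: [22, 49, 46, 37, 43, 17, 6]
Tree (level-order array): [22, 17, 49, 6, None, 46, None, None, None, 37, None, None, 43]
BFS from the root, enqueuing left then right child of each popped node:
  queue [22] -> pop 22, enqueue [17, 49], visited so far: [22]
  queue [17, 49] -> pop 17, enqueue [6], visited so far: [22, 17]
  queue [49, 6] -> pop 49, enqueue [46], visited so far: [22, 17, 49]
  queue [6, 46] -> pop 6, enqueue [none], visited so far: [22, 17, 49, 6]
  queue [46] -> pop 46, enqueue [37], visited so far: [22, 17, 49, 6, 46]
  queue [37] -> pop 37, enqueue [43], visited so far: [22, 17, 49, 6, 46, 37]
  queue [43] -> pop 43, enqueue [none], visited so far: [22, 17, 49, 6, 46, 37, 43]
Result: [22, 17, 49, 6, 46, 37, 43]


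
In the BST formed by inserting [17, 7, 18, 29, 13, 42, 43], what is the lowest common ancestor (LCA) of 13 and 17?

Tree insertion order: [17, 7, 18, 29, 13, 42, 43]
Tree (level-order array): [17, 7, 18, None, 13, None, 29, None, None, None, 42, None, 43]
In a BST, the LCA of p=13, q=17 is the first node v on the
root-to-leaf path with p <= v <= q (go left if both < v, right if both > v).
Walk from root:
  at 17: 13 <= 17 <= 17, this is the LCA
LCA = 17


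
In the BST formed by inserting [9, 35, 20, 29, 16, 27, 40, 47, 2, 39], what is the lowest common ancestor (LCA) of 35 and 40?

Tree insertion order: [9, 35, 20, 29, 16, 27, 40, 47, 2, 39]
Tree (level-order array): [9, 2, 35, None, None, 20, 40, 16, 29, 39, 47, None, None, 27]
In a BST, the LCA of p=35, q=40 is the first node v on the
root-to-leaf path with p <= v <= q (go left if both < v, right if both > v).
Walk from root:
  at 9: both 35 and 40 > 9, go right
  at 35: 35 <= 35 <= 40, this is the LCA
LCA = 35


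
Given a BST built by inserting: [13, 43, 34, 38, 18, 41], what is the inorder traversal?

Tree insertion order: [13, 43, 34, 38, 18, 41]
Tree (level-order array): [13, None, 43, 34, None, 18, 38, None, None, None, 41]
Inorder traversal: [13, 18, 34, 38, 41, 43]


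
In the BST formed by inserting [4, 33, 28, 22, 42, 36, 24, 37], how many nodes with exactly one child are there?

Tree built from: [4, 33, 28, 22, 42, 36, 24, 37]
Tree (level-order array): [4, None, 33, 28, 42, 22, None, 36, None, None, 24, None, 37]
Rule: These are nodes with exactly 1 non-null child.
Per-node child counts:
  node 4: 1 child(ren)
  node 33: 2 child(ren)
  node 28: 1 child(ren)
  node 22: 1 child(ren)
  node 24: 0 child(ren)
  node 42: 1 child(ren)
  node 36: 1 child(ren)
  node 37: 0 child(ren)
Matching nodes: [4, 28, 22, 42, 36]
Count of nodes with exactly one child: 5


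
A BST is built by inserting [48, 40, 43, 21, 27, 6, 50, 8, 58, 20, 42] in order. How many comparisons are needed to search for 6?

Search path for 6: 48 -> 40 -> 21 -> 6
Found: True
Comparisons: 4


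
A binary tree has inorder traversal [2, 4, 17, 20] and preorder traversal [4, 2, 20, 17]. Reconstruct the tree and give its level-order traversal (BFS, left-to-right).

Inorder:  [2, 4, 17, 20]
Preorder: [4, 2, 20, 17]
Algorithm: preorder visits root first, so consume preorder in order;
for each root, split the current inorder slice at that value into
left-subtree inorder and right-subtree inorder, then recurse.
Recursive splits:
  root=4; inorder splits into left=[2], right=[17, 20]
  root=2; inorder splits into left=[], right=[]
  root=20; inorder splits into left=[17], right=[]
  root=17; inorder splits into left=[], right=[]
Reconstructed level-order: [4, 2, 20, 17]


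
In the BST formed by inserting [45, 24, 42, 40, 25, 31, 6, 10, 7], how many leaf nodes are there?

Tree built from: [45, 24, 42, 40, 25, 31, 6, 10, 7]
Tree (level-order array): [45, 24, None, 6, 42, None, 10, 40, None, 7, None, 25, None, None, None, None, 31]
Rule: A leaf has 0 children.
Per-node child counts:
  node 45: 1 child(ren)
  node 24: 2 child(ren)
  node 6: 1 child(ren)
  node 10: 1 child(ren)
  node 7: 0 child(ren)
  node 42: 1 child(ren)
  node 40: 1 child(ren)
  node 25: 1 child(ren)
  node 31: 0 child(ren)
Matching nodes: [7, 31]
Count of leaf nodes: 2


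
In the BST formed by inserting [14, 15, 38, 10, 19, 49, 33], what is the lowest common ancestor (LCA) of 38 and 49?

Tree insertion order: [14, 15, 38, 10, 19, 49, 33]
Tree (level-order array): [14, 10, 15, None, None, None, 38, 19, 49, None, 33]
In a BST, the LCA of p=38, q=49 is the first node v on the
root-to-leaf path with p <= v <= q (go left if both < v, right if both > v).
Walk from root:
  at 14: both 38 and 49 > 14, go right
  at 15: both 38 and 49 > 15, go right
  at 38: 38 <= 38 <= 49, this is the LCA
LCA = 38


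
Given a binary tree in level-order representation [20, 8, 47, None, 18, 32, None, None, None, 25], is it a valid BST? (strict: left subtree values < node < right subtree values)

Level-order array: [20, 8, 47, None, 18, 32, None, None, None, 25]
Validate using subtree bounds (lo, hi): at each node, require lo < value < hi,
then recurse left with hi=value and right with lo=value.
Preorder trace (stopping at first violation):
  at node 20 with bounds (-inf, +inf): OK
  at node 8 with bounds (-inf, 20): OK
  at node 18 with bounds (8, 20): OK
  at node 47 with bounds (20, +inf): OK
  at node 32 with bounds (20, 47): OK
  at node 25 with bounds (20, 32): OK
No violation found at any node.
Result: Valid BST


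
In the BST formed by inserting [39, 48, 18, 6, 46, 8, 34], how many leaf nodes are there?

Tree built from: [39, 48, 18, 6, 46, 8, 34]
Tree (level-order array): [39, 18, 48, 6, 34, 46, None, None, 8]
Rule: A leaf has 0 children.
Per-node child counts:
  node 39: 2 child(ren)
  node 18: 2 child(ren)
  node 6: 1 child(ren)
  node 8: 0 child(ren)
  node 34: 0 child(ren)
  node 48: 1 child(ren)
  node 46: 0 child(ren)
Matching nodes: [8, 34, 46]
Count of leaf nodes: 3


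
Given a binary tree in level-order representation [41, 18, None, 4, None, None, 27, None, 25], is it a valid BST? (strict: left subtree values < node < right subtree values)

Level-order array: [41, 18, None, 4, None, None, 27, None, 25]
Validate using subtree bounds (lo, hi): at each node, require lo < value < hi,
then recurse left with hi=value and right with lo=value.
Preorder trace (stopping at first violation):
  at node 41 with bounds (-inf, +inf): OK
  at node 18 with bounds (-inf, 41): OK
  at node 4 with bounds (-inf, 18): OK
  at node 27 with bounds (4, 18): VIOLATION
Node 27 violates its bound: not (4 < 27 < 18).
Result: Not a valid BST


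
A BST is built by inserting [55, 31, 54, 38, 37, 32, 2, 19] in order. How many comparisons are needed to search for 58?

Search path for 58: 55
Found: False
Comparisons: 1


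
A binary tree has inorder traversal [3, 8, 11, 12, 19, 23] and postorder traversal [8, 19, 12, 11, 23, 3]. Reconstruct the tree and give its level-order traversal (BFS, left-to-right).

Inorder:   [3, 8, 11, 12, 19, 23]
Postorder: [8, 19, 12, 11, 23, 3]
Algorithm: postorder visits root last, so walk postorder right-to-left;
each value is the root of the current inorder slice — split it at that
value, recurse on the right subtree first, then the left.
Recursive splits:
  root=3; inorder splits into left=[], right=[8, 11, 12, 19, 23]
  root=23; inorder splits into left=[8, 11, 12, 19], right=[]
  root=11; inorder splits into left=[8], right=[12, 19]
  root=12; inorder splits into left=[], right=[19]
  root=19; inorder splits into left=[], right=[]
  root=8; inorder splits into left=[], right=[]
Reconstructed level-order: [3, 23, 11, 8, 12, 19]


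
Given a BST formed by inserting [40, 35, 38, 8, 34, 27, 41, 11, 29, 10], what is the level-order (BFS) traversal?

Tree insertion order: [40, 35, 38, 8, 34, 27, 41, 11, 29, 10]
Tree (level-order array): [40, 35, 41, 8, 38, None, None, None, 34, None, None, 27, None, 11, 29, 10]
BFS from the root, enqueuing left then right child of each popped node:
  queue [40] -> pop 40, enqueue [35, 41], visited so far: [40]
  queue [35, 41] -> pop 35, enqueue [8, 38], visited so far: [40, 35]
  queue [41, 8, 38] -> pop 41, enqueue [none], visited so far: [40, 35, 41]
  queue [8, 38] -> pop 8, enqueue [34], visited so far: [40, 35, 41, 8]
  queue [38, 34] -> pop 38, enqueue [none], visited so far: [40, 35, 41, 8, 38]
  queue [34] -> pop 34, enqueue [27], visited so far: [40, 35, 41, 8, 38, 34]
  queue [27] -> pop 27, enqueue [11, 29], visited so far: [40, 35, 41, 8, 38, 34, 27]
  queue [11, 29] -> pop 11, enqueue [10], visited so far: [40, 35, 41, 8, 38, 34, 27, 11]
  queue [29, 10] -> pop 29, enqueue [none], visited so far: [40, 35, 41, 8, 38, 34, 27, 11, 29]
  queue [10] -> pop 10, enqueue [none], visited so far: [40, 35, 41, 8, 38, 34, 27, 11, 29, 10]
Result: [40, 35, 41, 8, 38, 34, 27, 11, 29, 10]


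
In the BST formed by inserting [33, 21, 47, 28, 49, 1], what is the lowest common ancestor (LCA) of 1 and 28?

Tree insertion order: [33, 21, 47, 28, 49, 1]
Tree (level-order array): [33, 21, 47, 1, 28, None, 49]
In a BST, the LCA of p=1, q=28 is the first node v on the
root-to-leaf path with p <= v <= q (go left if both < v, right if both > v).
Walk from root:
  at 33: both 1 and 28 < 33, go left
  at 21: 1 <= 21 <= 28, this is the LCA
LCA = 21


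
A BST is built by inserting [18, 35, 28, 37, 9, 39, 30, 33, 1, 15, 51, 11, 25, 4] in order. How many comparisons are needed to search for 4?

Search path for 4: 18 -> 9 -> 1 -> 4
Found: True
Comparisons: 4


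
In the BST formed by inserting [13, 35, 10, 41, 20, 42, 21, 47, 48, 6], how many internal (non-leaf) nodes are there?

Tree built from: [13, 35, 10, 41, 20, 42, 21, 47, 48, 6]
Tree (level-order array): [13, 10, 35, 6, None, 20, 41, None, None, None, 21, None, 42, None, None, None, 47, None, 48]
Rule: An internal node has at least one child.
Per-node child counts:
  node 13: 2 child(ren)
  node 10: 1 child(ren)
  node 6: 0 child(ren)
  node 35: 2 child(ren)
  node 20: 1 child(ren)
  node 21: 0 child(ren)
  node 41: 1 child(ren)
  node 42: 1 child(ren)
  node 47: 1 child(ren)
  node 48: 0 child(ren)
Matching nodes: [13, 10, 35, 20, 41, 42, 47]
Count of internal (non-leaf) nodes: 7


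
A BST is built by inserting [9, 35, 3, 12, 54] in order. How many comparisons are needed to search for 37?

Search path for 37: 9 -> 35 -> 54
Found: False
Comparisons: 3


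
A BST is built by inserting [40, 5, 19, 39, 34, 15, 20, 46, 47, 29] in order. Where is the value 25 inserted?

Starting tree (level order): [40, 5, 46, None, 19, None, 47, 15, 39, None, None, None, None, 34, None, 20, None, None, 29]
Insertion path: 40 -> 5 -> 19 -> 39 -> 34 -> 20 -> 29
Result: insert 25 as left child of 29
Final tree (level order): [40, 5, 46, None, 19, None, 47, 15, 39, None, None, None, None, 34, None, 20, None, None, 29, 25]


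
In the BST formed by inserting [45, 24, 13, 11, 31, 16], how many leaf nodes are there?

Tree built from: [45, 24, 13, 11, 31, 16]
Tree (level-order array): [45, 24, None, 13, 31, 11, 16]
Rule: A leaf has 0 children.
Per-node child counts:
  node 45: 1 child(ren)
  node 24: 2 child(ren)
  node 13: 2 child(ren)
  node 11: 0 child(ren)
  node 16: 0 child(ren)
  node 31: 0 child(ren)
Matching nodes: [11, 16, 31]
Count of leaf nodes: 3


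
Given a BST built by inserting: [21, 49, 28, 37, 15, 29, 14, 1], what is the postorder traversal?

Tree insertion order: [21, 49, 28, 37, 15, 29, 14, 1]
Tree (level-order array): [21, 15, 49, 14, None, 28, None, 1, None, None, 37, None, None, 29]
Postorder traversal: [1, 14, 15, 29, 37, 28, 49, 21]


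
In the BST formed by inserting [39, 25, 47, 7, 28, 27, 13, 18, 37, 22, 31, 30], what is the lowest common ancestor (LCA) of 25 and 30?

Tree insertion order: [39, 25, 47, 7, 28, 27, 13, 18, 37, 22, 31, 30]
Tree (level-order array): [39, 25, 47, 7, 28, None, None, None, 13, 27, 37, None, 18, None, None, 31, None, None, 22, 30]
In a BST, the LCA of p=25, q=30 is the first node v on the
root-to-leaf path with p <= v <= q (go left if both < v, right if both > v).
Walk from root:
  at 39: both 25 and 30 < 39, go left
  at 25: 25 <= 25 <= 30, this is the LCA
LCA = 25


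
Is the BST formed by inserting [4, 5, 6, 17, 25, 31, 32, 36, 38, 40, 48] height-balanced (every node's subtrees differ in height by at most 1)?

Tree (level-order array): [4, None, 5, None, 6, None, 17, None, 25, None, 31, None, 32, None, 36, None, 38, None, 40, None, 48]
Definition: a tree is height-balanced if, at every node, |h(left) - h(right)| <= 1 (empty subtree has height -1).
Bottom-up per-node check:
  node 48: h_left=-1, h_right=-1, diff=0 [OK], height=0
  node 40: h_left=-1, h_right=0, diff=1 [OK], height=1
  node 38: h_left=-1, h_right=1, diff=2 [FAIL (|-1-1|=2 > 1)], height=2
  node 36: h_left=-1, h_right=2, diff=3 [FAIL (|-1-2|=3 > 1)], height=3
  node 32: h_left=-1, h_right=3, diff=4 [FAIL (|-1-3|=4 > 1)], height=4
  node 31: h_left=-1, h_right=4, diff=5 [FAIL (|-1-4|=5 > 1)], height=5
  node 25: h_left=-1, h_right=5, diff=6 [FAIL (|-1-5|=6 > 1)], height=6
  node 17: h_left=-1, h_right=6, diff=7 [FAIL (|-1-6|=7 > 1)], height=7
  node 6: h_left=-1, h_right=7, diff=8 [FAIL (|-1-7|=8 > 1)], height=8
  node 5: h_left=-1, h_right=8, diff=9 [FAIL (|-1-8|=9 > 1)], height=9
  node 4: h_left=-1, h_right=9, diff=10 [FAIL (|-1-9|=10 > 1)], height=10
Node 38 violates the condition: |-1 - 1| = 2 > 1.
Result: Not balanced


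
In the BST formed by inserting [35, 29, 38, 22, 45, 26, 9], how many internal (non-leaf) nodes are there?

Tree built from: [35, 29, 38, 22, 45, 26, 9]
Tree (level-order array): [35, 29, 38, 22, None, None, 45, 9, 26]
Rule: An internal node has at least one child.
Per-node child counts:
  node 35: 2 child(ren)
  node 29: 1 child(ren)
  node 22: 2 child(ren)
  node 9: 0 child(ren)
  node 26: 0 child(ren)
  node 38: 1 child(ren)
  node 45: 0 child(ren)
Matching nodes: [35, 29, 22, 38]
Count of internal (non-leaf) nodes: 4


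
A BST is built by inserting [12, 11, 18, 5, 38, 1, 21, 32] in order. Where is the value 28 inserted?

Starting tree (level order): [12, 11, 18, 5, None, None, 38, 1, None, 21, None, None, None, None, 32]
Insertion path: 12 -> 18 -> 38 -> 21 -> 32
Result: insert 28 as left child of 32
Final tree (level order): [12, 11, 18, 5, None, None, 38, 1, None, 21, None, None, None, None, 32, 28]


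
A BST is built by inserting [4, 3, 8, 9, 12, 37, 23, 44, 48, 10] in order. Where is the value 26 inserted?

Starting tree (level order): [4, 3, 8, None, None, None, 9, None, 12, 10, 37, None, None, 23, 44, None, None, None, 48]
Insertion path: 4 -> 8 -> 9 -> 12 -> 37 -> 23
Result: insert 26 as right child of 23
Final tree (level order): [4, 3, 8, None, None, None, 9, None, 12, 10, 37, None, None, 23, 44, None, 26, None, 48]


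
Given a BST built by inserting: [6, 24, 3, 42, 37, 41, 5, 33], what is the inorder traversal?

Tree insertion order: [6, 24, 3, 42, 37, 41, 5, 33]
Tree (level-order array): [6, 3, 24, None, 5, None, 42, None, None, 37, None, 33, 41]
Inorder traversal: [3, 5, 6, 24, 33, 37, 41, 42]


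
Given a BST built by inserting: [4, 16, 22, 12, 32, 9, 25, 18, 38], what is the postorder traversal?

Tree insertion order: [4, 16, 22, 12, 32, 9, 25, 18, 38]
Tree (level-order array): [4, None, 16, 12, 22, 9, None, 18, 32, None, None, None, None, 25, 38]
Postorder traversal: [9, 12, 18, 25, 38, 32, 22, 16, 4]


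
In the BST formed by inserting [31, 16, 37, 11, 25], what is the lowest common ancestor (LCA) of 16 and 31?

Tree insertion order: [31, 16, 37, 11, 25]
Tree (level-order array): [31, 16, 37, 11, 25]
In a BST, the LCA of p=16, q=31 is the first node v on the
root-to-leaf path with p <= v <= q (go left if both < v, right if both > v).
Walk from root:
  at 31: 16 <= 31 <= 31, this is the LCA
LCA = 31


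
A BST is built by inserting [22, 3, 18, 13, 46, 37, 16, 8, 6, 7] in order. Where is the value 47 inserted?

Starting tree (level order): [22, 3, 46, None, 18, 37, None, 13, None, None, None, 8, 16, 6, None, None, None, None, 7]
Insertion path: 22 -> 46
Result: insert 47 as right child of 46
Final tree (level order): [22, 3, 46, None, 18, 37, 47, 13, None, None, None, None, None, 8, 16, 6, None, None, None, None, 7]


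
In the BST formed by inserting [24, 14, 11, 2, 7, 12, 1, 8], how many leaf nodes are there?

Tree built from: [24, 14, 11, 2, 7, 12, 1, 8]
Tree (level-order array): [24, 14, None, 11, None, 2, 12, 1, 7, None, None, None, None, None, 8]
Rule: A leaf has 0 children.
Per-node child counts:
  node 24: 1 child(ren)
  node 14: 1 child(ren)
  node 11: 2 child(ren)
  node 2: 2 child(ren)
  node 1: 0 child(ren)
  node 7: 1 child(ren)
  node 8: 0 child(ren)
  node 12: 0 child(ren)
Matching nodes: [1, 8, 12]
Count of leaf nodes: 3
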